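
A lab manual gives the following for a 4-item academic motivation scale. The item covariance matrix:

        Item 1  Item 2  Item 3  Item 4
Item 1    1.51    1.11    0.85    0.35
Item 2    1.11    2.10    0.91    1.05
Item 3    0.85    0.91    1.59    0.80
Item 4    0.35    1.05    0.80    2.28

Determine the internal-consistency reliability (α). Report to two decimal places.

Σσᵢ² = 1.51 + 2.10 + 1.59 + 2.28 = 7.48
Σ_{i<j} σ_ij = 5.07
σ²_total = 7.48 + 2 × 5.07 = 17.62
α = (k/(k−1))·(1 − Σσᵢ²/σ²_total) = (4/3)·(1 − 7.48/17.62) = 0.77

α = 0.77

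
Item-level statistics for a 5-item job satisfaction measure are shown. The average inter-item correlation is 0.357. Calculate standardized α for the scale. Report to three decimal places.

Standardized α = k·r̄ / (1 + (k−1)·r̄) = 5 × 0.357 / (1 + 4 × 0.357)
  = 1.7850 / 2.4280 = 0.735

α = 0.735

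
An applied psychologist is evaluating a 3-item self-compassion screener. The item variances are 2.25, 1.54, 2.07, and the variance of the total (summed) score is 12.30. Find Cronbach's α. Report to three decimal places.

Cronbach's α = 0.785

Σσ²ᵢ = 2.25 + 1.54 + 2.07 = 5.86
α = (k/(k−1))·(1 − Σσ²ᵢ/σ²_T) = (3/2)·(1 − 5.86/12.30) = 0.785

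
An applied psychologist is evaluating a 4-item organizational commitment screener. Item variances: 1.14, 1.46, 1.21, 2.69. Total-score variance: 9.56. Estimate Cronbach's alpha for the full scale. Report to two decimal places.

α = 0.43

Σσ²ᵢ = 1.14 + 1.46 + 1.21 + 2.69 = 6.50
α = (k/(k−1))·(1 − Σσ²ᵢ/σ²_total) = (4/3)·(1 − 6.50/9.56) = 0.43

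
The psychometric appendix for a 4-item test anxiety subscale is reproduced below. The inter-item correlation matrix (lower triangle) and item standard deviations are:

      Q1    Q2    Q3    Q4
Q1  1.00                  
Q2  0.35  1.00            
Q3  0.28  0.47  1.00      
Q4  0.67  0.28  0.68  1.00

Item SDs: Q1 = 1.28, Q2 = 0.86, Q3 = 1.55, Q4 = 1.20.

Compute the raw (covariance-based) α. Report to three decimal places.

Σσ²ᵢ = 1.28² + 0.86² + 1.55² + 1.20² = 6.2205
Covariances σ_ij = r_ij · s_i · s_j:
  σ(Q1,Q2) = 0.35 × 1.28 × 0.86 = 0.3853
  σ(Q1,Q3) = 0.28 × 1.28 × 1.55 = 0.5555
  σ(Q1,Q4) = 0.67 × 1.28 × 1.20 = 1.0291
  σ(Q2,Q3) = 0.47 × 0.86 × 1.55 = 0.6265
  σ(Q2,Q4) = 0.28 × 0.86 × 1.20 = 0.2890
  σ(Q3,Q4) = 0.68 × 1.55 × 1.20 = 1.2648
σ²_T = Σσ²ᵢ + 2·Σσ_ij = 6.2205 + 2 × 4.1502 = 14.5209
α = (4/3)·(1 − 6.2205/14.5209) = 0.762

α = 0.762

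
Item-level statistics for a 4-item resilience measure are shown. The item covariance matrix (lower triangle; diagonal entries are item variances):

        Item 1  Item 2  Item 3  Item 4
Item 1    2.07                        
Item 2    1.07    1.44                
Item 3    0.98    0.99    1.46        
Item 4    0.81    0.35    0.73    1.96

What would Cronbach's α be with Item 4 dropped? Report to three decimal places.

Cronbach's α = 0.825

Remaining items: Item 1, Item 2, Item 3 (k = 3).
Σσ²ᵢ = 2.07 + 1.44 + 1.46 = 4.97
total variance = 4.97 + 2 × 3.04 = 11.05
α (item deleted) = (3/2)·(1 − 4.97/11.05) = 0.825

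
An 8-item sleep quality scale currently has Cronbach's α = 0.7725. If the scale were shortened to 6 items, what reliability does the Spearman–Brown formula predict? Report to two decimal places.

predicted reliability = 0.72

Length factor m = 6/8 = 0.7500
α' = m·α / (1 − (1−m)·α)
   = 6/8 × 0.7725 / (1 − (1 − 6/8) × 0.7725)
   = 0.5794 / 0.8069 = 0.72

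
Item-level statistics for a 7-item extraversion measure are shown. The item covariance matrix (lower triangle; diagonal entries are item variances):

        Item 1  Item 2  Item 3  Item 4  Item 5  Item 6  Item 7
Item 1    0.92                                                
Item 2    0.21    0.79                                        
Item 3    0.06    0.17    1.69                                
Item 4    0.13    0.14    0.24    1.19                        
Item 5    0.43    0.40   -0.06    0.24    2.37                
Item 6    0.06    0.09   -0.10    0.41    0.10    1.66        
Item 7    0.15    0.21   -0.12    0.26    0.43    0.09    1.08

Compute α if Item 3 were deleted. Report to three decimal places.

Remaining items: Item 1, Item 2, Item 4, Item 5, Item 6, Item 7 (k = 6).
Σσᵢ² = 0.92 + 0.79 + 1.19 + 2.37 + 1.66 + 1.08 = 8.01
σ²_T = 8.01 + 2 × 3.35 = 14.71
α (item deleted) = (6/5)·(1 − 8.01/14.71) = 0.547

α = 0.547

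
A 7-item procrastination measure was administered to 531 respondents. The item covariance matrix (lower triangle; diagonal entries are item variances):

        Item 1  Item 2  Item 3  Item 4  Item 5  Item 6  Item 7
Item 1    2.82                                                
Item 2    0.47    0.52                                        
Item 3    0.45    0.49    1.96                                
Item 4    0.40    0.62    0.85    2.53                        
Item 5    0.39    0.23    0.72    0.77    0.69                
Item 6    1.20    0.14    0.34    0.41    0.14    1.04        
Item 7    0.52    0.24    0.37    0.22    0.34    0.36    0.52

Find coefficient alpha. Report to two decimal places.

α = 0.77

Σσᵢ² = 2.82 + 0.52 + 1.96 + 2.53 + 0.69 + 1.04 + 0.52 = 10.08
Sum of off-diagonal covariances = 9.67
σ²_T = 10.08 + 2 × 9.67 = 29.42
α = (k/(k−1))·(1 − Σσᵢ²/σ²_T) = (7/6)·(1 − 10.08/29.42) = 0.77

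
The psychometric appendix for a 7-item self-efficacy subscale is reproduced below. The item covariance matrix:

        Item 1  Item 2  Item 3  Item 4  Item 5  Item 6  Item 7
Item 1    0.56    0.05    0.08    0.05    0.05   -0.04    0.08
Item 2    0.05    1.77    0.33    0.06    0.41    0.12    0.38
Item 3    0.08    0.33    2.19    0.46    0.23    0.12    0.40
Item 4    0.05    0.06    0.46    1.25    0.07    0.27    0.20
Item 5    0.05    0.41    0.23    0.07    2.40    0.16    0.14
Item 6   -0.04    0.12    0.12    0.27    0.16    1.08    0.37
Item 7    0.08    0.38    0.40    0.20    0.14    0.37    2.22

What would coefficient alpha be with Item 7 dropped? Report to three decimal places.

coefficient alpha = 0.412

Remaining items: Item 1, Item 2, Item 3, Item 4, Item 5, Item 6 (k = 6).
Σσ²ᵢ = 0.56 + 1.77 + 2.19 + 1.25 + 2.40 + 1.08 = 9.25
σ²_total = 9.25 + 2 × 2.42 = 14.09
α (item deleted) = (6/5)·(1 − 9.25/14.09) = 0.412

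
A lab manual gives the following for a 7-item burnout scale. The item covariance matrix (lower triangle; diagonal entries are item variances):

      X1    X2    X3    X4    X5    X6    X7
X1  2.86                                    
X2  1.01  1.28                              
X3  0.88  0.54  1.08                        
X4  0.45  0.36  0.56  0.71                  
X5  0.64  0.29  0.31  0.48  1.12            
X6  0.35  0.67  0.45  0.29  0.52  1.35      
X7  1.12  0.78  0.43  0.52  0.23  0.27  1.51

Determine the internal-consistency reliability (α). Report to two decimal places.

α = 0.81

Σσᵢ² = 2.86 + 1.28 + 1.08 + 0.71 + 1.12 + 1.35 + 1.51 = 9.91
Sum of off-diagonal covariances = 11.15
σ²_T = 9.91 + 2 × 11.15 = 32.21
α = (k/(k−1))·(1 − Σσᵢ²/σ²_T) = (7/6)·(1 − 9.91/32.21) = 0.81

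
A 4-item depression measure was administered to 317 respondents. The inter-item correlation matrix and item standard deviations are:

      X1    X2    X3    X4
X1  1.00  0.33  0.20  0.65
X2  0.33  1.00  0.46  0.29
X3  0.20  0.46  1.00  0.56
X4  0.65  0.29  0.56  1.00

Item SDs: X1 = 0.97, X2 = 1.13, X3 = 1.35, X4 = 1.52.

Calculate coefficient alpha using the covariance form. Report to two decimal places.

Σσ²ᵢ = 0.97² + 1.13² + 1.35² + 1.52² = 6.3507
Covariances σ_ij = r_ij · s_i · s_j:
  σ(X1,X2) = 0.33 × 0.97 × 1.13 = 0.3617
  σ(X1,X3) = 0.20 × 0.97 × 1.35 = 0.2619
  σ(X1,X4) = 0.65 × 0.97 × 1.52 = 0.9584
  σ(X2,X3) = 0.46 × 1.13 × 1.35 = 0.7017
  σ(X2,X4) = 0.29 × 1.13 × 1.52 = 0.4981
  σ(X3,X4) = 0.56 × 1.35 × 1.52 = 1.1491
σ²_T = Σσ²ᵢ + 2·Σσ_ij = 6.3507 + 2 × 3.9309 = 14.2125
α = (4/3)·(1 − 6.3507/14.2125) = 0.74

coefficient alpha = 0.74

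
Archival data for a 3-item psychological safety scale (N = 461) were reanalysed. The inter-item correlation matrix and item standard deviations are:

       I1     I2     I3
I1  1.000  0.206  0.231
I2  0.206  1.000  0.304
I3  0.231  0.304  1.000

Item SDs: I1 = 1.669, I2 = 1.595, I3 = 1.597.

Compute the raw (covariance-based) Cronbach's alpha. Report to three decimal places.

Σσ²ᵢ = 1.669² + 1.595² + 1.597² = 7.8800
Covariances σ_ij = r_ij · s_i · s_j:
  σ(I1,I2) = 0.206 × 1.669 × 1.595 = 0.5484
  σ(I1,I3) = 0.231 × 1.669 × 1.597 = 0.6157
  σ(I2,I3) = 0.304 × 1.595 × 1.597 = 0.7744
σ²_T = Σσ²ᵢ + 2·Σσ_ij = 7.8800 + 2 × 1.9385 = 11.7570
α = (3/2)·(1 − 7.8800/11.7570) = 0.495

Cronbach's alpha = 0.495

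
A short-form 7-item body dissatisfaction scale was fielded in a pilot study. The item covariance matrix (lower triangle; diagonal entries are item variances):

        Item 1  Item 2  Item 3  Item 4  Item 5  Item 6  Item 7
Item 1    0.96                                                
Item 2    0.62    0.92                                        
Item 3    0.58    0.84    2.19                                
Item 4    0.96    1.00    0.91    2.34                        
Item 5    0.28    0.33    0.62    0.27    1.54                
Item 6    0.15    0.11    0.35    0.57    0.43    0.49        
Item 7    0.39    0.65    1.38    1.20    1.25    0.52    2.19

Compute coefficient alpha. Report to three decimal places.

coefficient alpha = 0.836

sum of item variances = 0.96 + 0.92 + 2.19 + 2.34 + 1.54 + 0.49 + 2.19 = 10.63
Sum of the distinct covariances = 13.41
Var(T) = 10.63 + 2 × 13.41 = 37.45
α = (k/(k−1))·(1 − sum of item variances/Var(T)) = (7/6)·(1 − 10.63/37.45) = 0.836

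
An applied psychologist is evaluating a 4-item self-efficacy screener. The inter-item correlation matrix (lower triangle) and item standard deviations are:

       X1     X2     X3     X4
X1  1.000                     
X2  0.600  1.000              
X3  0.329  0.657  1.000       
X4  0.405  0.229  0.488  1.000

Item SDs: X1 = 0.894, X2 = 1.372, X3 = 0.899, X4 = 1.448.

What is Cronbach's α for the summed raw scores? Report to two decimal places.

α = 0.73

Σσ²ᵢ = 0.894² + 1.372² + 0.899² + 1.448² = 5.5865
Covariances σ_ij = r_ij · s_i · s_j:
  σ(X1,X2) = 0.600 × 0.894 × 1.372 = 0.7359
  σ(X1,X3) = 0.329 × 0.894 × 0.899 = 0.2644
  σ(X1,X4) = 0.405 × 0.894 × 1.448 = 0.5243
  σ(X2,X3) = 0.657 × 1.372 × 0.899 = 0.8104
  σ(X2,X4) = 0.229 × 1.372 × 1.448 = 0.4549
  σ(X3,X4) = 0.488 × 0.899 × 1.448 = 0.6353
σ²_T = Σσ²ᵢ + 2·Σσ_ij = 5.5865 + 2 × 3.4252 = 12.4369
α = (4/3)·(1 − 5.5865/12.4369) = 0.73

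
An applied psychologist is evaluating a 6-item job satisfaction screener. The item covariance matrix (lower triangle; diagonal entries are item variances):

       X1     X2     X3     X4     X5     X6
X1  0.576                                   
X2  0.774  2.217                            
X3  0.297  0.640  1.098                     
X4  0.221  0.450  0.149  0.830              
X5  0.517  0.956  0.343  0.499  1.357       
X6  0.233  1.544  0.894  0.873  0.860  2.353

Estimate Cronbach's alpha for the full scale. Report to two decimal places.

ΣVar(i) = 0.576 + 2.217 + 1.098 + 0.830 + 1.357 + 2.353 = 8.431
Sum of the distinct covariances = 9.250
σ²_T = 8.431 + 2 × 9.250 = 26.931
α = (k/(k−1))·(1 − ΣVar(i)/σ²_T) = (6/5)·(1 − 8.431/26.931) = 0.82

Cronbach's alpha = 0.82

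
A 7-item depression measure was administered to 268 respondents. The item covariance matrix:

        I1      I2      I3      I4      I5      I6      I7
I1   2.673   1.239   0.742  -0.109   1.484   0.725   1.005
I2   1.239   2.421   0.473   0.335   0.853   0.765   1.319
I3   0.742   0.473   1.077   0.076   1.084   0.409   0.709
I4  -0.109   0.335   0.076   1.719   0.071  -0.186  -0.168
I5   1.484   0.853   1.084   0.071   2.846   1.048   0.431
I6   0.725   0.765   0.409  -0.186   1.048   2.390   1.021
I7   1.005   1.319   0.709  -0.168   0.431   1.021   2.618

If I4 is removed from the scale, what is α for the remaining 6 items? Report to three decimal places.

α = 0.786

Remaining items: I1, I2, I3, I5, I6, I7 (k = 6).
Σσᵢ² = 2.673 + 2.421 + 1.077 + 2.846 + 2.390 + 2.618 = 14.025
σ²_total = 14.025 + 2 × 13.307 = 40.639
α (item deleted) = (6/5)·(1 − 14.025/40.639) = 0.786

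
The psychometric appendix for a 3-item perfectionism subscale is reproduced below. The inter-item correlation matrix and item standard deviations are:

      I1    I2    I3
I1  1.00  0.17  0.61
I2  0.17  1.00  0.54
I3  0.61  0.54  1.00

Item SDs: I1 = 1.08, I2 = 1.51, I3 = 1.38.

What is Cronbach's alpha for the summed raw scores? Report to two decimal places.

Σσ²ᵢ = 1.08² + 1.51² + 1.38² = 5.3509
Covariances σ_ij = r_ij · s_i · s_j:
  σ(I1,I2) = 0.17 × 1.08 × 1.51 = 0.2772
  σ(I1,I3) = 0.61 × 1.08 × 1.38 = 0.9091
  σ(I2,I3) = 0.54 × 1.51 × 1.38 = 1.1253
σ²_T = Σσ²ᵢ + 2·Σσ_ij = 5.3509 + 2 × 2.3116 = 9.9741
α = (3/2)·(1 − 5.3509/9.9741) = 0.70

Cronbach's alpha = 0.70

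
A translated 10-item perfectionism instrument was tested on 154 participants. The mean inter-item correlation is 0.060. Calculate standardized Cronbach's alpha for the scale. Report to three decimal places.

α = 0.390

Standardized α = k·r̄ / (1 + (k−1)·r̄) = 10 × 0.060 / (1 + 9 × 0.060)
  = 0.6000 / 1.5400 = 0.390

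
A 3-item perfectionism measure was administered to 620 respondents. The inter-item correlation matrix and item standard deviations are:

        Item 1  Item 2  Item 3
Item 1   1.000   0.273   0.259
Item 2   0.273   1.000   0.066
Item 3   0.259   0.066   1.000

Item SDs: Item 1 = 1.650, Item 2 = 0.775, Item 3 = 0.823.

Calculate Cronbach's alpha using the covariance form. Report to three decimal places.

Σσ²ᵢ = 1.650² + 0.775² + 0.823² = 4.0005
Covariances σ_ij = r_ij · s_i · s_j:
  σ(Item 1,Item 2) = 0.273 × 1.650 × 0.775 = 0.3491
  σ(Item 1,Item 3) = 0.259 × 1.650 × 0.823 = 0.3517
  σ(Item 2,Item 3) = 0.066 × 0.775 × 0.823 = 0.0421
σ²_T = Σσ²ᵢ + 2·Σσ_ij = 4.0005 + 2 × 0.7429 = 5.4863
α = (3/2)·(1 − 4.0005/5.4863) = 0.406

Cronbach's alpha = 0.406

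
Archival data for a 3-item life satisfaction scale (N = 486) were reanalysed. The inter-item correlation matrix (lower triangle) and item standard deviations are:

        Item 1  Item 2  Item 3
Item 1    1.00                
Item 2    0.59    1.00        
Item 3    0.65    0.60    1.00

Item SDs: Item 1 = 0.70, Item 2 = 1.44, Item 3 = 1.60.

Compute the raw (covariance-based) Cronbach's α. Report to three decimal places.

Σσ²ᵢ = 0.70² + 1.44² + 1.60² = 5.1236
Covariances σ_ij = r_ij · s_i · s_j:
  σ(Item 1,Item 2) = 0.59 × 0.70 × 1.44 = 0.5947
  σ(Item 1,Item 3) = 0.65 × 0.70 × 1.60 = 0.7280
  σ(Item 2,Item 3) = 0.60 × 1.44 × 1.60 = 1.3824
σ²_T = Σσ²ᵢ + 2·Σσ_ij = 5.1236 + 2 × 2.7051 = 10.5338
α = (3/2)·(1 − 5.1236/10.5338) = 0.770

α = 0.770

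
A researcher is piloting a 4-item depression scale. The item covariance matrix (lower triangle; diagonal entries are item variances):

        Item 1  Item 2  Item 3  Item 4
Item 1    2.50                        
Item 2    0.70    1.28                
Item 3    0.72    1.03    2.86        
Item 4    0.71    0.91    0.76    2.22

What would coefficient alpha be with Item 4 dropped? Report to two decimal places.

coefficient alpha = 0.64

Remaining items: Item 1, Item 2, Item 3 (k = 3).
Σσᵢ² = 2.50 + 1.28 + 2.86 = 6.64
total variance = 6.64 + 2 × 2.45 = 11.54
α (item deleted) = (3/2)·(1 − 6.64/11.54) = 0.64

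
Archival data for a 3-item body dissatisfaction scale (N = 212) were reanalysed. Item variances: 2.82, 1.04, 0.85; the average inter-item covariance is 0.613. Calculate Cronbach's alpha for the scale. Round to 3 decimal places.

Σσ²ᵢ = 2.82 + 1.04 + 0.85 = 4.71
Sum of the 3 distinct covariances = 3 × 0.613 = 1.839
total variance = Σσ²ᵢ + 2·Σcov = 4.71 + 2 × 1.839 = 8.388
α = (3/2)·(1 − 4.71/8.388) = 0.658

Cronbach's alpha = 0.658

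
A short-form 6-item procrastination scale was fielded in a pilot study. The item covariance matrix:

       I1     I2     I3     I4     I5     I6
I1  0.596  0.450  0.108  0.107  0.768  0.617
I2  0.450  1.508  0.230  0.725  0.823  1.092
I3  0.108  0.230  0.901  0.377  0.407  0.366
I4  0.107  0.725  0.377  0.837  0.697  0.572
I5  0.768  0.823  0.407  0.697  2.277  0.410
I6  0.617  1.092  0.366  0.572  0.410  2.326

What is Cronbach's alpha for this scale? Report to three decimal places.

Cronbach's alpha = 0.777

ΣVar(i) = 0.596 + 1.508 + 0.901 + 0.837 + 2.277 + 2.326 = 8.445
Sum of off-diagonal covariances = 7.749
σ²_total = 8.445 + 2 × 7.749 = 23.943
α = (k/(k−1))·(1 − ΣVar(i)/σ²_total) = (6/5)·(1 − 8.445/23.943) = 0.777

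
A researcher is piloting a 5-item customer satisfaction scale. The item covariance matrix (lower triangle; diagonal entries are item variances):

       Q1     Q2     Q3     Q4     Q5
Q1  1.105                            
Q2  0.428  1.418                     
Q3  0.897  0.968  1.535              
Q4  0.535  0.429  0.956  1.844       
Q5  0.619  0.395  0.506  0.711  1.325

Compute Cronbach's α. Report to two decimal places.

α = 0.80

ΣVar(i) = 1.105 + 1.418 + 1.535 + 1.844 + 1.325 = 7.227
Sum of off-diagonal covariances = 6.444
Var(T) = 7.227 + 2 × 6.444 = 20.115
α = (k/(k−1))·(1 − ΣVar(i)/Var(T)) = (5/4)·(1 − 7.227/20.115) = 0.80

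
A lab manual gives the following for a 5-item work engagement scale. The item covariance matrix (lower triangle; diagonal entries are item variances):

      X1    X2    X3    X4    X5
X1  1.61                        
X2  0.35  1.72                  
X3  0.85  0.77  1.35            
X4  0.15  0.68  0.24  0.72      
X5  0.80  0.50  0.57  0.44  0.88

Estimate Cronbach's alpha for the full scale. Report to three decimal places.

ΣVar(i) = 1.61 + 1.72 + 1.35 + 0.72 + 0.88 = 6.28
Sum of the distinct covariances = 5.35
total variance = 6.28 + 2 × 5.35 = 16.98
α = (k/(k−1))·(1 − ΣVar(i)/total variance) = (5/4)·(1 − 6.28/16.98) = 0.788

α = 0.788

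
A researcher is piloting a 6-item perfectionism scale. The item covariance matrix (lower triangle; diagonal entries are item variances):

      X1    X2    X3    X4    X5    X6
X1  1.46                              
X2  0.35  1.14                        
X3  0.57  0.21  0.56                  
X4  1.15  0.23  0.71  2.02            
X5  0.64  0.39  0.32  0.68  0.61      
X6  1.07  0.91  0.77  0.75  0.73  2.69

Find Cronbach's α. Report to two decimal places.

Cronbach's α = 0.83

sum of item variances = 1.46 + 1.14 + 0.56 + 2.02 + 0.61 + 2.69 = 8.48
Sum of off-diagonal covariances = 9.48
Var(T) = 8.48 + 2 × 9.48 = 27.44
α = (k/(k−1))·(1 − sum of item variances/Var(T)) = (6/5)·(1 − 8.48/27.44) = 0.83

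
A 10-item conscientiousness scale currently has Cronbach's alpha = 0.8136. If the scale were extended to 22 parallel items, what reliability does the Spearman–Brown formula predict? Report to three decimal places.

predicted reliability = 0.906

Length factor m = 22/10 = 2.2000
α' = m·α / (1 + (m−1)·α)
   = 22/10 × 0.8136 / (1 + (22/10 − 1) × 0.8136)
   = 1.7899 / 1.9763 = 0.906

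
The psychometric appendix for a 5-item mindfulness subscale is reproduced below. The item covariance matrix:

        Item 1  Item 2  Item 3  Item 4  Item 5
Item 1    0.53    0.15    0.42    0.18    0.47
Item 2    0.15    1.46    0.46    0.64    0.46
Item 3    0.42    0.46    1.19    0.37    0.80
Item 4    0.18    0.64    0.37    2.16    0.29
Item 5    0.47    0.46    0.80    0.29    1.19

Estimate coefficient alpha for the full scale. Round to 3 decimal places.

coefficient alpha = 0.706

ΣVar(i) = 0.53 + 1.46 + 1.19 + 2.16 + 1.19 = 6.53
Σ_{i<j} σ_ij = 4.24
σ²_T = 6.53 + 2 × 4.24 = 15.01
α = (k/(k−1))·(1 − ΣVar(i)/σ²_T) = (5/4)·(1 − 6.53/15.01) = 0.706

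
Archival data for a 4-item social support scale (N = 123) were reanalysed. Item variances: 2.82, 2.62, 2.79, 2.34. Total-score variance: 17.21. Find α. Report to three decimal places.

α = 0.514

Σσ²ᵢ = 2.82 + 2.62 + 2.79 + 2.34 = 10.57
α = (k/(k−1))·(1 − Σσ²ᵢ/total variance) = (4/3)·(1 − 10.57/17.21) = 0.514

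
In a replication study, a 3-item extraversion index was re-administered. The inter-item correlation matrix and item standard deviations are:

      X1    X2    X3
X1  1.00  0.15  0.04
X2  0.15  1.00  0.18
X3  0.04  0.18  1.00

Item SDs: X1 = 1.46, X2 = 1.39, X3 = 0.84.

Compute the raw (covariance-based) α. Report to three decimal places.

Σσ²ᵢ = 1.46² + 1.39² + 0.84² = 4.7693
Covariances σ_ij = r_ij · s_i · s_j:
  σ(X1,X2) = 0.15 × 1.46 × 1.39 = 0.3044
  σ(X1,X3) = 0.04 × 1.46 × 0.84 = 0.0491
  σ(X2,X3) = 0.18 × 1.39 × 0.84 = 0.2102
σ²_T = Σσ²ᵢ + 2·Σσ_ij = 4.7693 + 2 × 0.5637 = 5.8967
α = (3/2)·(1 − 4.7693/5.8967) = 0.287

α = 0.287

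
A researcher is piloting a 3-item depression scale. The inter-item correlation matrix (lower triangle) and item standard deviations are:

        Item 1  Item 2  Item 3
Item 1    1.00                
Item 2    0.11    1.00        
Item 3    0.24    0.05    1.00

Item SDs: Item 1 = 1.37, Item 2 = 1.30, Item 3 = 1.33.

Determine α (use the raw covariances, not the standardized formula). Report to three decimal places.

Σσ²ᵢ = 1.37² + 1.30² + 1.33² = 5.3358
Covariances σ_ij = r_ij · s_i · s_j:
  σ(Item 1,Item 2) = 0.11 × 1.37 × 1.30 = 0.1959
  σ(Item 1,Item 3) = 0.24 × 1.37 × 1.33 = 0.4373
  σ(Item 2,Item 3) = 0.05 × 1.30 × 1.33 = 0.0865
σ²_T = Σσ²ᵢ + 2·Σσ_ij = 5.3358 + 2 × 0.7197 = 6.7752
α = (3/2)·(1 − 5.3358/6.7752) = 0.319

α = 0.319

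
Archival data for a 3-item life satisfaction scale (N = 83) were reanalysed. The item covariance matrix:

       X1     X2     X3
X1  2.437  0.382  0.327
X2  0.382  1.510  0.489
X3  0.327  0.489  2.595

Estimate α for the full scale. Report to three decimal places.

sum of item variances = 2.437 + 1.510 + 2.595 = 6.542
Sum of off-diagonal covariances = 1.198
σ²_total = 6.542 + 2 × 1.198 = 8.938
α = (k/(k−1))·(1 − sum of item variances/σ²_total) = (3/2)·(1 − 6.542/8.938) = 0.402

α = 0.402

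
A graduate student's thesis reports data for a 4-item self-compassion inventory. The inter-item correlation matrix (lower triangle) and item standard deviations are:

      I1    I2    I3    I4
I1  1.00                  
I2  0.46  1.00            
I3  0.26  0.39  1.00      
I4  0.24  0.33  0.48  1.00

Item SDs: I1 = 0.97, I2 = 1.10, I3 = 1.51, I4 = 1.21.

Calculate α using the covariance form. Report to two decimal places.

α = 0.69

Σσ²ᵢ = 0.97² + 1.10² + 1.51² + 1.21² = 5.8951
Covariances σ_ij = r_ij · s_i · s_j:
  σ(I1,I2) = 0.46 × 0.97 × 1.10 = 0.4908
  σ(I1,I3) = 0.26 × 0.97 × 1.51 = 0.3808
  σ(I1,I4) = 0.24 × 0.97 × 1.21 = 0.2817
  σ(I2,I3) = 0.39 × 1.10 × 1.51 = 0.6478
  σ(I2,I4) = 0.33 × 1.10 × 1.21 = 0.4392
  σ(I3,I4) = 0.48 × 1.51 × 1.21 = 0.8770
σ²_T = Σσ²ᵢ + 2·Σσ_ij = 5.8951 + 2 × 3.1173 = 12.1297
α = (4/3)·(1 − 5.8951/12.1297) = 0.69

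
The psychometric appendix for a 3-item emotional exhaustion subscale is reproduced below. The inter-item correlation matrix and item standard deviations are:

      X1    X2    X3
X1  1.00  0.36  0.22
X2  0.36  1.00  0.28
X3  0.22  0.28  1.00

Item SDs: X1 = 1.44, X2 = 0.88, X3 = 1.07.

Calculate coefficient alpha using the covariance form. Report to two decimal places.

α = 0.52

Σσ²ᵢ = 1.44² + 0.88² + 1.07² = 3.9929
Covariances σ_ij = r_ij · s_i · s_j:
  σ(X1,X2) = 0.36 × 1.44 × 0.88 = 0.4562
  σ(X1,X3) = 0.22 × 1.44 × 1.07 = 0.3390
  σ(X2,X3) = 0.28 × 0.88 × 1.07 = 0.2636
σ²_T = Σσ²ᵢ + 2·Σσ_ij = 3.9929 + 2 × 1.0588 = 6.1105
α = (3/2)·(1 − 3.9929/6.1105) = 0.52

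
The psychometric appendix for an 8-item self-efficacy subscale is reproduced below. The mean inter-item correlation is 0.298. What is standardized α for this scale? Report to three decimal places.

Standardized α = k·r̄ / (1 + (k−1)·r̄) = 8 × 0.298 / (1 + 7 × 0.298)
  = 2.3840 / 3.0860 = 0.773

α = 0.773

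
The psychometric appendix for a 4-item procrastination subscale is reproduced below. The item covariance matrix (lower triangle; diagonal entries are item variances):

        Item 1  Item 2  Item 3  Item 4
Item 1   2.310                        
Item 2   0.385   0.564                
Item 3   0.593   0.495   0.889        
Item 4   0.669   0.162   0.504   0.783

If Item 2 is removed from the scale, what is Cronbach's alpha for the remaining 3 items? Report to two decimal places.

Remaining items: Item 1, Item 3, Item 4 (k = 3).
ΣVar(i) = 2.310 + 0.889 + 0.783 = 3.982
σ²_T = 3.982 + 2 × 1.766 = 7.514
α (item deleted) = (3/2)·(1 − 3.982/7.514) = 0.71

α = 0.71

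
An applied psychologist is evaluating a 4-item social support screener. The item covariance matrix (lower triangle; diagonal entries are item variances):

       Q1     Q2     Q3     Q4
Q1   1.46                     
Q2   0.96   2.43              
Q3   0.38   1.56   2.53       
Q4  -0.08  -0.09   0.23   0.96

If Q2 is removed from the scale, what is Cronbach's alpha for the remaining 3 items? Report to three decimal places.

Remaining items: Q1, Q3, Q4 (k = 3).
sum of item variances = 1.46 + 2.53 + 0.96 = 4.95
σ²_T = 4.95 + 2 × 0.53 = 6.01
α (item deleted) = (3/2)·(1 − 4.95/6.01) = 0.265

Cronbach's alpha = 0.265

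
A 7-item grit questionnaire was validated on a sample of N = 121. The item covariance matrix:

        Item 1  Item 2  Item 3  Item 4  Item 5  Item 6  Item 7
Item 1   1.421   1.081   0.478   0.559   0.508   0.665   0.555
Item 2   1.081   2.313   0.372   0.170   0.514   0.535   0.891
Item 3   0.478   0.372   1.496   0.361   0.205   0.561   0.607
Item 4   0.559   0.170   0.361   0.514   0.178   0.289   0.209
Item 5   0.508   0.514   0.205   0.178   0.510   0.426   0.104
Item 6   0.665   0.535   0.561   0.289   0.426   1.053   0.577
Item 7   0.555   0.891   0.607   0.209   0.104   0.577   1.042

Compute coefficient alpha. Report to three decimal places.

sum of item variances = 1.421 + 2.313 + 1.496 + 0.514 + 0.510 + 1.053 + 1.042 = 8.349
Sum of the distinct covariances = 9.845
Var(T) = 8.349 + 2 × 9.845 = 28.039
α = (k/(k−1))·(1 − sum of item variances/Var(T)) = (7/6)·(1 − 8.349/28.039) = 0.819

α = 0.819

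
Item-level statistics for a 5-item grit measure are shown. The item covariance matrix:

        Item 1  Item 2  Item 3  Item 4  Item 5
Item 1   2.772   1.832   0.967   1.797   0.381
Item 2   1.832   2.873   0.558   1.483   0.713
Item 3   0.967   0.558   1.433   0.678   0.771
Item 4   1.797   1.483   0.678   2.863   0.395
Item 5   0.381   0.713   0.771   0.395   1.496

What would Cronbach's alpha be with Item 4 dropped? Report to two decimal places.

Remaining items: Item 1, Item 2, Item 3, Item 5 (k = 4).
Σσᵢ² = 2.772 + 2.873 + 1.433 + 1.496 = 8.574
total variance = 8.574 + 2 × 5.222 = 19.018
α (item deleted) = (4/3)·(1 − 8.574/19.018) = 0.73

Cronbach's alpha = 0.73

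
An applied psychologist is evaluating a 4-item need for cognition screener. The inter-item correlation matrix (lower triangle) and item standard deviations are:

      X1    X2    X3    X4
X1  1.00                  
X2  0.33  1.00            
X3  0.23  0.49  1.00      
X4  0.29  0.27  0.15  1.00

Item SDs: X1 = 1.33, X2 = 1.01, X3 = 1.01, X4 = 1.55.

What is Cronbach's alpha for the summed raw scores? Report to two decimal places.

Σσ²ᵢ = 1.33² + 1.01² + 1.01² + 1.55² = 6.2116
Covariances σ_ij = r_ij · s_i · s_j:
  σ(X1,X2) = 0.33 × 1.33 × 1.01 = 0.4433
  σ(X1,X3) = 0.23 × 1.33 × 1.01 = 0.3090
  σ(X1,X4) = 0.29 × 1.33 × 1.55 = 0.5978
  σ(X2,X3) = 0.49 × 1.01 × 1.01 = 0.4998
  σ(X2,X4) = 0.27 × 1.01 × 1.55 = 0.4227
  σ(X3,X4) = 0.15 × 1.01 × 1.55 = 0.2348
σ²_T = Σσ²ᵢ + 2·Σσ_ij = 6.2116 + 2 × 2.5074 = 11.2264
α = (4/3)·(1 − 6.2116/11.2264) = 0.60

Cronbach's alpha = 0.60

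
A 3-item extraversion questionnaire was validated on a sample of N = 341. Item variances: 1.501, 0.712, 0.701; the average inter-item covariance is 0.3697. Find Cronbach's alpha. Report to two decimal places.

α = 0.65

Σσᵢ² = 1.501 + 0.712 + 0.701 = 2.914
Sum of the 3 distinct covariances = 3 × 0.3697 = 1.1091
Var(T) = Σσᵢ² + 2·Σcov = 2.914 + 2 × 1.1091 = 5.1322
α = (3/2)·(1 − 2.914/5.1322) = 0.65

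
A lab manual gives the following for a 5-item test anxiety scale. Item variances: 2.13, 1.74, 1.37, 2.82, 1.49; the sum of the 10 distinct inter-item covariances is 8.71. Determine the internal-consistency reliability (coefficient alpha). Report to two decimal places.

α = 0.81

sum of item variances = 2.13 + 1.74 + 1.37 + 2.82 + 1.49 = 9.55
Sum of distinct covariances = 8.71
Var(T) = sum of item variances + 2·Σcov = 9.55 + 2 × 8.71 = 26.97
α = (5/4)·(1 − 9.55/26.97) = 0.81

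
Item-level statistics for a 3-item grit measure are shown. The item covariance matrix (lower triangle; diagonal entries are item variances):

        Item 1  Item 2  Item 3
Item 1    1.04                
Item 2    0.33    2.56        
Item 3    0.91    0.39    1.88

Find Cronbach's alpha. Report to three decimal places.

Cronbach's alpha = 0.559

Σσ²ᵢ = 1.04 + 2.56 + 1.88 = 5.48
Σ_{i<j} σ_ij = 1.63
σ²_T = 5.48 + 2 × 1.63 = 8.74
α = (k/(k−1))·(1 − Σσ²ᵢ/σ²_T) = (3/2)·(1 − 5.48/8.74) = 0.559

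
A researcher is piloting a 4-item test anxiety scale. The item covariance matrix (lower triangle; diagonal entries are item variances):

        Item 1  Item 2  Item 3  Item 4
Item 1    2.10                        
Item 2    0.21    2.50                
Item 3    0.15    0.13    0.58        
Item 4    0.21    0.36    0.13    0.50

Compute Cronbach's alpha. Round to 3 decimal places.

Cronbach's alpha = 0.394

Σσᵢ² = 2.10 + 2.50 + 0.58 + 0.50 = 5.68
Sum of off-diagonal covariances = 1.19
σ²_total = 5.68 + 2 × 1.19 = 8.06
α = (k/(k−1))·(1 − Σσᵢ²/σ²_total) = (4/3)·(1 − 5.68/8.06) = 0.394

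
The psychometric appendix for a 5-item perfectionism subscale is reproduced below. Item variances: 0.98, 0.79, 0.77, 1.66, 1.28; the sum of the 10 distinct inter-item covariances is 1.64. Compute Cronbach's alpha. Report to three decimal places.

Cronbach's alpha = 0.468

sum of item variances = 0.98 + 0.79 + 0.77 + 1.66 + 1.28 = 5.48
Sum of distinct covariances = 1.64
σ²_T = sum of item variances + 2·Σcov = 5.48 + 2 × 1.64 = 8.76
α = (5/4)·(1 − 5.48/8.76) = 0.468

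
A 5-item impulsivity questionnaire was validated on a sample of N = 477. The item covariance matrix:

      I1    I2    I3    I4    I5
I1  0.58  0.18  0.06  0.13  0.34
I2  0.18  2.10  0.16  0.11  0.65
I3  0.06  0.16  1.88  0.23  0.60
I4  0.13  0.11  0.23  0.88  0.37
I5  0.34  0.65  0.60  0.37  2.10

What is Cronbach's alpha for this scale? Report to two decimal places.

Σσ²ᵢ = 0.58 + 2.10 + 1.88 + 0.88 + 2.10 = 7.54
Sum of the distinct covariances = 2.83
σ²_total = 7.54 + 2 × 2.83 = 13.20
α = (k/(k−1))·(1 − Σσ²ᵢ/σ²_total) = (5/4)·(1 − 7.54/13.20) = 0.54

Cronbach's alpha = 0.54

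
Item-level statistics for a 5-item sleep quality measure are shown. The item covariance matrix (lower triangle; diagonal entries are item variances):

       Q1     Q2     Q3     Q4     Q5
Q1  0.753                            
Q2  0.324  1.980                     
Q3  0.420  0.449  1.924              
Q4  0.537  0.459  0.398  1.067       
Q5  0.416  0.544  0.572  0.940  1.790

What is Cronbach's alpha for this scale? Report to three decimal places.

α = 0.717

Σσᵢ² = 0.753 + 1.980 + 1.924 + 1.067 + 1.790 = 7.514
Sum of off-diagonal covariances = 5.059
σ²_T = 7.514 + 2 × 5.059 = 17.632
α = (k/(k−1))·(1 − Σσᵢ²/σ²_T) = (5/4)·(1 − 7.514/17.632) = 0.717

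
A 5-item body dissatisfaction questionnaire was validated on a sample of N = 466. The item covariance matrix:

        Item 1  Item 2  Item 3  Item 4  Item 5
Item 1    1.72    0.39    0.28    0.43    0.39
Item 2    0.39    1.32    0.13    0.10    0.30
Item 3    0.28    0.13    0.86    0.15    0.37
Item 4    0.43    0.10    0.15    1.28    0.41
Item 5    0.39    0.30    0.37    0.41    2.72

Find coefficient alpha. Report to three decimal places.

ΣVar(i) = 1.72 + 1.32 + 0.86 + 1.28 + 2.72 = 7.90
Sum of the distinct covariances = 2.95
σ²_T = 7.90 + 2 × 2.95 = 13.80
α = (k/(k−1))·(1 − ΣVar(i)/σ²_T) = (5/4)·(1 − 7.90/13.80) = 0.534

coefficient alpha = 0.534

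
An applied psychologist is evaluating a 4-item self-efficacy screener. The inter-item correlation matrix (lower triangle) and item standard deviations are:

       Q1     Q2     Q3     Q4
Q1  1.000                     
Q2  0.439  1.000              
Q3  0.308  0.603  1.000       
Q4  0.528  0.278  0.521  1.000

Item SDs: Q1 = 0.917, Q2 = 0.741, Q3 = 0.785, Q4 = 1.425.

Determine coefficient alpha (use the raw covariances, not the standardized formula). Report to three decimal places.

Σσ²ᵢ = 0.917² + 0.741² + 0.785² + 1.425² = 4.0368
Covariances σ_ij = r_ij · s_i · s_j:
  σ(Q1,Q2) = 0.439 × 0.917 × 0.741 = 0.2983
  σ(Q1,Q3) = 0.308 × 0.917 × 0.785 = 0.2217
  σ(Q1,Q4) = 0.528 × 0.917 × 1.425 = 0.6900
  σ(Q2,Q3) = 0.603 × 0.741 × 0.785 = 0.3508
  σ(Q2,Q4) = 0.278 × 0.741 × 1.425 = 0.2935
  σ(Q3,Q4) = 0.521 × 0.785 × 1.425 = 0.5828
σ²_T = Σσ²ᵢ + 2·Σσ_ij = 4.0368 + 2 × 2.4371 = 8.9110
α = (4/3)·(1 − 4.0368/8.9110) = 0.729

α = 0.729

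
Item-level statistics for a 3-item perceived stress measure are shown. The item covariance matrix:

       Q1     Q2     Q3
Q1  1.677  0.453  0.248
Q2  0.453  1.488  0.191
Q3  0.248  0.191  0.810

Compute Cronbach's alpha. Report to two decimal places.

α = 0.46

Σσᵢ² = 1.677 + 1.488 + 0.810 = 3.975
Sum of off-diagonal covariances = 0.892
σ²_total = 3.975 + 2 × 0.892 = 5.759
α = (k/(k−1))·(1 − Σσᵢ²/σ²_total) = (3/2)·(1 − 3.975/5.759) = 0.46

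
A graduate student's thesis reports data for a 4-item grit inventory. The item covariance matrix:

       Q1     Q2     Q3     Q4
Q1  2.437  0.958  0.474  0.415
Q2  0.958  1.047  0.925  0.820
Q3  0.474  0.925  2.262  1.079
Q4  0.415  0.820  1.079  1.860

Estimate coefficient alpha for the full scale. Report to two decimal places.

coefficient alpha = 0.73

sum of item variances = 2.437 + 1.047 + 2.262 + 1.860 = 7.606
Σ_{i<j} σ_ij = 4.671
σ²_T = 7.606 + 2 × 4.671 = 16.948
α = (k/(k−1))·(1 − sum of item variances/σ²_T) = (4/3)·(1 − 7.606/16.948) = 0.73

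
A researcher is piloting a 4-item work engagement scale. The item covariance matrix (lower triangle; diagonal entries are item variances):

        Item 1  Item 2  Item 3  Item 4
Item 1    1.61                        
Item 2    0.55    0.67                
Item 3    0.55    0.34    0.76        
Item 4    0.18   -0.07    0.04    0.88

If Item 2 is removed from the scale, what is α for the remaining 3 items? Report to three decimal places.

Remaining items: Item 1, Item 3, Item 4 (k = 3).
sum of item variances = 1.61 + 0.76 + 0.88 = 3.25
σ²_total = 3.25 + 2 × 0.77 = 4.79
α (item deleted) = (3/2)·(1 − 3.25/4.79) = 0.482

α = 0.482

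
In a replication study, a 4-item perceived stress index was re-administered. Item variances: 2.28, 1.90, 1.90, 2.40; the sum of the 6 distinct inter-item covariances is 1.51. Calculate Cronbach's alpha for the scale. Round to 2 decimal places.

sum of item variances = 2.28 + 1.90 + 1.90 + 2.40 = 8.48
Sum of distinct covariances = 1.51
σ²_total = sum of item variances + 2·Σcov = 8.48 + 2 × 1.51 = 11.50
α = (4/3)·(1 − 8.48/11.50) = 0.35

α = 0.35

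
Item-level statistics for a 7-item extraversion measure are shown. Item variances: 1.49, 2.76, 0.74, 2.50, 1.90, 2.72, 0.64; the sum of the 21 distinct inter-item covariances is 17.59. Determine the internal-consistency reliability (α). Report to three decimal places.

sum of item variances = 1.49 + 2.76 + 0.74 + 2.50 + 1.90 + 2.72 + 0.64 = 12.75
Sum of distinct covariances = 17.59
σ²_total = sum of item variances + 2·Σcov = 12.75 + 2 × 17.59 = 47.93
α = (7/6)·(1 − 12.75/47.93) = 0.856

α = 0.856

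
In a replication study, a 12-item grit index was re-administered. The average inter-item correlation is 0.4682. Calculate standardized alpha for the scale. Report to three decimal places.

standardized alpha = 0.914

Standardized α = k·r̄ / (1 + (k−1)·r̄) = 12 × 0.4682 / (1 + 11 × 0.4682)
  = 5.6184 / 6.1502 = 0.914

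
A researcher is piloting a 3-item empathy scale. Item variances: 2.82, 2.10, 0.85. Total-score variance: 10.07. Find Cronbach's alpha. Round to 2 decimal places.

Σσᵢ² = 2.82 + 2.10 + 0.85 = 5.77
α = (k/(k−1))·(1 − Σσᵢ²/Var(T)) = (3/2)·(1 − 5.77/10.07) = 0.64

Cronbach's alpha = 0.64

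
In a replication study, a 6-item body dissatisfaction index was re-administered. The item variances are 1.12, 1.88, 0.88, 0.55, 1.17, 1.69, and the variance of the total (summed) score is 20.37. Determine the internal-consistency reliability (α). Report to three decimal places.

ΣVar(i) = 1.12 + 1.88 + 0.88 + 0.55 + 1.17 + 1.69 = 7.29
α = (k/(k−1))·(1 − ΣVar(i)/σ²_T) = (6/5)·(1 − 7.29/20.37) = 0.771

α = 0.771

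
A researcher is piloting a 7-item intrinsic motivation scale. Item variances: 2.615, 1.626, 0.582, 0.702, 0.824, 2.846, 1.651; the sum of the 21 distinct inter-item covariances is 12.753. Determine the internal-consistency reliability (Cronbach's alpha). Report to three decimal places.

Cronbach's alpha = 0.819

ΣVar(i) = 2.615 + 1.626 + 0.582 + 0.702 + 0.824 + 2.846 + 1.651 = 10.846
Sum of distinct covariances = 12.753
σ²_T = ΣVar(i) + 2·Σcov = 10.846 + 2 × 12.753 = 36.352
α = (7/6)·(1 − 10.846/36.352) = 0.819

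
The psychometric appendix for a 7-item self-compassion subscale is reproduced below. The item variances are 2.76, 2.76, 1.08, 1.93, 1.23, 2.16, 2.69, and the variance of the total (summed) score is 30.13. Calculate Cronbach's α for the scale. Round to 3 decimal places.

α = 0.601

Σσᵢ² = 2.76 + 2.76 + 1.08 + 1.93 + 1.23 + 2.16 + 2.69 = 14.61
α = (k/(k−1))·(1 − Σσᵢ²/total variance) = (7/6)·(1 − 14.61/30.13) = 0.601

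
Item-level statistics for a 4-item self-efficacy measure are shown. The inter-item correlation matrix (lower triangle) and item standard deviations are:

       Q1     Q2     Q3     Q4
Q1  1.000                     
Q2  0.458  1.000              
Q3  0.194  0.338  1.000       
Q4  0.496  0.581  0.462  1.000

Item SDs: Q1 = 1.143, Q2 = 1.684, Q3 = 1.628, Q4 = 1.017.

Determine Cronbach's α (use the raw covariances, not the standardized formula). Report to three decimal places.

Σσ²ᵢ = 1.143² + 1.684² + 1.628² + 1.017² = 7.8270
Covariances σ_ij = r_ij · s_i · s_j:
  σ(Q1,Q2) = 0.458 × 1.143 × 1.684 = 0.8816
  σ(Q1,Q3) = 0.194 × 1.143 × 1.628 = 0.3610
  σ(Q1,Q4) = 0.496 × 1.143 × 1.017 = 0.5766
  σ(Q2,Q3) = 0.338 × 1.684 × 1.628 = 0.9266
  σ(Q2,Q4) = 0.581 × 1.684 × 1.017 = 0.9950
  σ(Q3,Q4) = 0.462 × 1.628 × 1.017 = 0.7649
σ²_T = Σσ²ᵢ + 2·Σσ_ij = 7.8270 + 2 × 4.5057 = 16.8384
α = (4/3)·(1 − 7.8270/16.8384) = 0.714

Cronbach's α = 0.714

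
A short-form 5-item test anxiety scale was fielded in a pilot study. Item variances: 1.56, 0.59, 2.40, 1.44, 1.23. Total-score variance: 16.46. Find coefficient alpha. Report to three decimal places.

α = 0.702

ΣVar(i) = 1.56 + 0.59 + 2.40 + 1.44 + 1.23 = 7.22
α = (k/(k−1))·(1 − ΣVar(i)/σ²_total) = (5/4)·(1 − 7.22/16.46) = 0.702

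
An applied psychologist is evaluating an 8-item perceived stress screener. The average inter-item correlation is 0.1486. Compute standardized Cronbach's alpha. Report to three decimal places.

Standardized α = k·r̄ / (1 + (k−1)·r̄) = 8 × 0.1486 / (1 + 7 × 0.1486)
  = 1.1888 / 2.0402 = 0.583

standardized Cronbach's alpha = 0.583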